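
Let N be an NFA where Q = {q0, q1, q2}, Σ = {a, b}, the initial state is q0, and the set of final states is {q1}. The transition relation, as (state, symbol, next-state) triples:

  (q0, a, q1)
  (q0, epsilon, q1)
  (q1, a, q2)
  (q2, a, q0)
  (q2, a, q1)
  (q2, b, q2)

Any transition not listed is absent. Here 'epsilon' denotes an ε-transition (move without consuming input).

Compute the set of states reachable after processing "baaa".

∅

Start: ε-closure({q0}) = {q0, q1}.
Read 'b': {q0, q1} → ∅.
The set is empty and remains empty for the remaining 3 symbols.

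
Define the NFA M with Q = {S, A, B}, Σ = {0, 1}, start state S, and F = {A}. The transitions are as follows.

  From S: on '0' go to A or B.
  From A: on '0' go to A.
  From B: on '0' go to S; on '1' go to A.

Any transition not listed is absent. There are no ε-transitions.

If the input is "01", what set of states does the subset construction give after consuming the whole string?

{A}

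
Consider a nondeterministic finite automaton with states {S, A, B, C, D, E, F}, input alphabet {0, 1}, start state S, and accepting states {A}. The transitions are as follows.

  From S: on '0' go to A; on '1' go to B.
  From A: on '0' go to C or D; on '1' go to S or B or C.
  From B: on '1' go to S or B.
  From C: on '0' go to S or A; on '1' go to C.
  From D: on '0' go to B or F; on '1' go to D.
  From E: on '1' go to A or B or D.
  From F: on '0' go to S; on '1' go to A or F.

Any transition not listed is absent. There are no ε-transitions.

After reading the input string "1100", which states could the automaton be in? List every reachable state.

Start in {S}.
Read '1': {S} → {B}.
Read '1': {B} → {S, B}.
Read '0': {S, B} → {A}.
Read '0': {A} → {C, D}.

{C, D}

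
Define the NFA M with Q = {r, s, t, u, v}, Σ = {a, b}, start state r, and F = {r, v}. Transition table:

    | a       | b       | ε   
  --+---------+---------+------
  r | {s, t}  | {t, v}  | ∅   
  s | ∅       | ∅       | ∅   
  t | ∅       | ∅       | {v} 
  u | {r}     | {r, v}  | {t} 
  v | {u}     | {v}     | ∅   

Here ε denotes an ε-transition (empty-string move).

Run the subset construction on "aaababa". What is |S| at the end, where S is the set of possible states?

4

Start in {r}.
Read 'a': {r} → {s, t, v}.
Read 'a': {s, t, v} → {t, u, v}.
Read 'a': {t, u, v} → {r, t, u, v}.
Read 'b': {r, t, u, v} → {r, t, v}.
Read 'a': {r, t, v} → {s, t, u, v}.
Read 'b': {s, t, u, v} → {r, v}.
Read 'a': {r, v} → {s, t, u, v}.
That set has 4 states.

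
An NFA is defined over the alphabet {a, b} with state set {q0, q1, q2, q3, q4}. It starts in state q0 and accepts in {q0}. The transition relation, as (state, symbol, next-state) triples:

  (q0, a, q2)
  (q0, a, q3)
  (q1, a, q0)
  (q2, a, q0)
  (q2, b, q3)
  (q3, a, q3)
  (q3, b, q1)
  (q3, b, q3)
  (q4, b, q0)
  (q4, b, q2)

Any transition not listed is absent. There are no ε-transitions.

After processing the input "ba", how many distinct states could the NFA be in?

Start in {q0}.
Read 'b': q0→∅; now ∅.
The set is empty and remains empty for the remaining 1 symbol.
That set has 0 states.

0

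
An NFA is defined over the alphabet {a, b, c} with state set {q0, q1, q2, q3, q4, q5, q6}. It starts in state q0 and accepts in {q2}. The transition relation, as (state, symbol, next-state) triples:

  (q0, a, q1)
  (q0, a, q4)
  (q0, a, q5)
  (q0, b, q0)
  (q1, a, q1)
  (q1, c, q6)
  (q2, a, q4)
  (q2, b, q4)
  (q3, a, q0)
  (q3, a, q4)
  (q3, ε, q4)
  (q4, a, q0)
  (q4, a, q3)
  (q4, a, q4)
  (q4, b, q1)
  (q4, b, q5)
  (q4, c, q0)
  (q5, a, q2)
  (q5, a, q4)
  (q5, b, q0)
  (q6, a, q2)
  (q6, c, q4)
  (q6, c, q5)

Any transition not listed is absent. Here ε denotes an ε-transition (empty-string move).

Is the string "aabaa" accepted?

Start in {q0}.
Read 'a': {q0} → {q1, q4, q5}.
Read 'a': {q1, q4, q5} → {q0, q1, q2, q3, q4}.
Read 'b': {q0, q1, q2, q3, q4} → {q0, q1, q4, q5}.
Read 'a': {q0, q1, q4, q5} → {q0, q1, q2, q3, q4, q5}.
Read 'a': {q0, q1, q2, q3, q4, q5} → {q0, q1, q2, q3, q4, q5}.
The final set {q0, q1, q2, q3, q4, q5} contains the accepting state q2.

Yes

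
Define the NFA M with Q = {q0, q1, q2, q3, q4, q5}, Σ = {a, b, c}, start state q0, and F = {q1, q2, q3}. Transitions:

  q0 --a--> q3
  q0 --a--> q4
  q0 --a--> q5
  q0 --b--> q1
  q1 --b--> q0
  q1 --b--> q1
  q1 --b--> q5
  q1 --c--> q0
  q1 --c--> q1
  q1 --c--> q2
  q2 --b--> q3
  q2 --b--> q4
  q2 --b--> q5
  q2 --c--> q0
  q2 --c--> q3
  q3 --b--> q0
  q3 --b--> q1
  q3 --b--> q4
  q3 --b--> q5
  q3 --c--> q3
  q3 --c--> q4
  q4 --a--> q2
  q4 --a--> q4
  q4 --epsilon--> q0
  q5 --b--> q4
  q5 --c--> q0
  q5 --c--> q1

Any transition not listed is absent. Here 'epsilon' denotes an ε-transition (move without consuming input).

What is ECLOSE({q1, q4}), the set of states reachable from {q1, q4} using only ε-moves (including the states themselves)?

{q0, q1, q4}

Begin with {q1, q4}.
ε-move q4 → q0; add q0.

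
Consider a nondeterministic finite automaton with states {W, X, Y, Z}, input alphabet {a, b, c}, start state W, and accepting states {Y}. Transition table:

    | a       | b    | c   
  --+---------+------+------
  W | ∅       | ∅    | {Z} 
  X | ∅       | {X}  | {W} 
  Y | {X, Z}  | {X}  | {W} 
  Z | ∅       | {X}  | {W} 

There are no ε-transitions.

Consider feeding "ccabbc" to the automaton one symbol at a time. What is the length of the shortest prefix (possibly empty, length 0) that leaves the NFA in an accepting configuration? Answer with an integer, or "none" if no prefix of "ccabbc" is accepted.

none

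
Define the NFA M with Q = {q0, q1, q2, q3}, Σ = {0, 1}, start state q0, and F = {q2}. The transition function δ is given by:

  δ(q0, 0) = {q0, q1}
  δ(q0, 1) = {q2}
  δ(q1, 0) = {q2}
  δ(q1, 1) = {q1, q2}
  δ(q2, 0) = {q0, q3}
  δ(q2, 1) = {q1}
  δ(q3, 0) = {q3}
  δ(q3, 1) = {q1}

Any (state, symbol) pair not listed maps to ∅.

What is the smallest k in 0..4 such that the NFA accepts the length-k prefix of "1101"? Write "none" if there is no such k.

Start in {q0}.
Read '1': q0→{q2}; now {q2}.
None of the earlier sets intersect F, but {q2} does.

1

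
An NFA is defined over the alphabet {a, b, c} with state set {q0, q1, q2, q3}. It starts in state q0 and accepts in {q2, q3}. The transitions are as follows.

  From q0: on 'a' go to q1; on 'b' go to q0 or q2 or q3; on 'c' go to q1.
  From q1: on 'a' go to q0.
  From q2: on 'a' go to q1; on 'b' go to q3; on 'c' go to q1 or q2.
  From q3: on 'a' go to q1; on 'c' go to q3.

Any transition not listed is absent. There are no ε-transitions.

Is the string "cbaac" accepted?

Start in {q0}.
Read 'c': {q0} → {q1}.
Read 'b': {q1} → ∅.
The set is empty and remains empty for the remaining 3 symbols.
The final set ∅ contains no accepting state.

No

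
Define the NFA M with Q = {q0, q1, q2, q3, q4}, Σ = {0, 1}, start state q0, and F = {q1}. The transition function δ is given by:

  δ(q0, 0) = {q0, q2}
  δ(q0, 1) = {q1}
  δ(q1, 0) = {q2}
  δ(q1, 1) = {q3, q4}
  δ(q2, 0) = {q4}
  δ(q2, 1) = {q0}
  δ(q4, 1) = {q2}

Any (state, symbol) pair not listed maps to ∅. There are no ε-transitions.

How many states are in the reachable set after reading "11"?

2

Start in {q0}.
Read '1': {q0} → {q1}.
Read '1': {q1} → {q3, q4}.
That set has 2 states.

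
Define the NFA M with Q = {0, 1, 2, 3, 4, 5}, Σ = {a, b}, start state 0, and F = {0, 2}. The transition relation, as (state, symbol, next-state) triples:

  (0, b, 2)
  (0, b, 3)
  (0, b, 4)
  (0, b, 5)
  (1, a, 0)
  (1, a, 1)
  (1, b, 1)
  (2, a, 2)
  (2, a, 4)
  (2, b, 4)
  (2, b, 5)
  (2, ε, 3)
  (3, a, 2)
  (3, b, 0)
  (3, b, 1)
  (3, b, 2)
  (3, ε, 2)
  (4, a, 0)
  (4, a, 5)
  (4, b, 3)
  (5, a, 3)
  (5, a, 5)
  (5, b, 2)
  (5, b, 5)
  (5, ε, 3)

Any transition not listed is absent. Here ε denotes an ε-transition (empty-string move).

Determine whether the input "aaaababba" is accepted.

Start in {0}.
Read 'a': {0} → ∅.
The set is empty and remains empty for the remaining 8 symbols.
The final set ∅ contains no accepting state.

No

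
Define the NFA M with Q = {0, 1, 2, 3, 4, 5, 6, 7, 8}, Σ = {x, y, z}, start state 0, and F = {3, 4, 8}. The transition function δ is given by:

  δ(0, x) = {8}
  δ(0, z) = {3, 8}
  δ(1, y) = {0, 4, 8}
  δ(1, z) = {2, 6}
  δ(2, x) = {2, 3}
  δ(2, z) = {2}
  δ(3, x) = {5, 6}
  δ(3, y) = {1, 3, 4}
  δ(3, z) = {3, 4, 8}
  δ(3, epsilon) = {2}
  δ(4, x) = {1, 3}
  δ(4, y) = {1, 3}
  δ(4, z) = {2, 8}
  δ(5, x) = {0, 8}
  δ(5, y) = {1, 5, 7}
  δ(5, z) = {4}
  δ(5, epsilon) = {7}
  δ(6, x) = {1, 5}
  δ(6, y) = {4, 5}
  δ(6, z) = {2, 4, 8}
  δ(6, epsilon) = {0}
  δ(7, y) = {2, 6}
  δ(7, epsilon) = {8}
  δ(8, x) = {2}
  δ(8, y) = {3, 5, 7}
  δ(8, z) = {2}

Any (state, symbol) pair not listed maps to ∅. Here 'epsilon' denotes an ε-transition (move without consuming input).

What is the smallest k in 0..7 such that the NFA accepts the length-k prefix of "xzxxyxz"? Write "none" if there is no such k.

1

Start in {0}.
Read 'x': 0→{8}; now {8}.
None of the earlier sets intersect F, but {8} does.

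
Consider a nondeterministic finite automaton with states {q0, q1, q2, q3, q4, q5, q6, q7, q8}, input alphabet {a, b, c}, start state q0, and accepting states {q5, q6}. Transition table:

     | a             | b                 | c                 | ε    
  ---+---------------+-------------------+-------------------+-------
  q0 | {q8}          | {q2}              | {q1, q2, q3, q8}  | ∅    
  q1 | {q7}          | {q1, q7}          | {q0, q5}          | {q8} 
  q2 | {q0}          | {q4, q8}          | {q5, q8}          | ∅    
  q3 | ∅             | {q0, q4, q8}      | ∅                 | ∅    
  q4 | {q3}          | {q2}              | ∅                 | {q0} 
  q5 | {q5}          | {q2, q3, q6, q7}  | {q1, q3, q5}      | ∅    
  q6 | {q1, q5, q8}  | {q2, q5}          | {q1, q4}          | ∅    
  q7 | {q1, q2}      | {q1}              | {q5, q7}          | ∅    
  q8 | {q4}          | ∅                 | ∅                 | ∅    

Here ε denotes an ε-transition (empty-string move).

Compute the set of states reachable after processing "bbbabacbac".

{q0, q1, q2, q3, q5, q7, q8}

Start in {q0}.
Read 'b': q0→{q2}; now {q2}.
Read 'b': q2→{q4, q8}; union {q4, q8}; ε-closure = {q0, q4, q8}.
Read 'b': q0→{q2}, q4→{q2}, q8→∅; now {q2}.
Read 'a': q2→{q0}; now {q0}.
Read 'b': q0→{q2}; now {q2}.
Read 'a': q2→{q0}; now {q0}.
Read 'c': q0→{q1, q2, q3, q8}; now {q1, q2, q3, q8}.
Read 'b': q1→{q1, q7}, q2→{q4, q8}, q3→{q0, q4, q8}, q8→∅; now {q0, q1, q4, q7, q8}.
Read 'a': q0→{q8}, q1→{q7}, q4→{q3}, q7→{q1, q2}, q8→{q4}; union {q1, q2, q3, q4, q7, q8}; ε-closure = {q0, q1, q2, q3, q4, q7, q8}.
Read 'c': q0→{q1, q2, q3, q8}, q1→{q0, q5}, q2→{q5, q8}, q3→∅, q4→∅, q7→{q5, q7}, q8→∅; now {q0, q1, q2, q3, q5, q7, q8}.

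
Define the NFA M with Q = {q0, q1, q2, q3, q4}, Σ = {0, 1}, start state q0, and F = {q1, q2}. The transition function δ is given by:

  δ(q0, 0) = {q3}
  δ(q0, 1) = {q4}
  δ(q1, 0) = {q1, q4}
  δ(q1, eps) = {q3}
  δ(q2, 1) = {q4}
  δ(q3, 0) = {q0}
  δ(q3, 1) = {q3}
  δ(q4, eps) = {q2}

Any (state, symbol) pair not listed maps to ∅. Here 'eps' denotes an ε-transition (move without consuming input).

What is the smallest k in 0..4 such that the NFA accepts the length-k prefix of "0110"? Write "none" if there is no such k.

Start in {q0}.
Read '0': q0→{q3}; now {q3}.
Read '1': q3→{q3}; now {q3}.
Read '1': q3→{q3}; now {q3}.
Read '0': q3→{q0}; now {q0}.
No reachable set along the way intersects F.

none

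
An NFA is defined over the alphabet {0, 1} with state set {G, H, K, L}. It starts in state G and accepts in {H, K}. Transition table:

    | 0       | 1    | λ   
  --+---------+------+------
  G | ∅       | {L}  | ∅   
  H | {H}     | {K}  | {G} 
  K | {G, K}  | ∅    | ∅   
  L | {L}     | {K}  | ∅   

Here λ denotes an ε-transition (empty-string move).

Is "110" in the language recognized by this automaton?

Yes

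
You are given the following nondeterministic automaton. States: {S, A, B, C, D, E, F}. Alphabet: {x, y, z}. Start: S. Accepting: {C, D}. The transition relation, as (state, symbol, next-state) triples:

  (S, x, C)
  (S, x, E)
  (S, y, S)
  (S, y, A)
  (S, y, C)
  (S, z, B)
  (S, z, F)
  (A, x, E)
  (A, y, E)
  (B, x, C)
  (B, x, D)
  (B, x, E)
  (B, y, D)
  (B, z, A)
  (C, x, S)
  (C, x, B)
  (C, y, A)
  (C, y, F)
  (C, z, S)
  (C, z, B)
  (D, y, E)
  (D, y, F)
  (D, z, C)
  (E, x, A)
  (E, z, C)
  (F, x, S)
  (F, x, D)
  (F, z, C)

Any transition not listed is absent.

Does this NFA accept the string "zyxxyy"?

No

Start in {S}.
Read 'z': S→{B, F}; now {B, F}.
Read 'y': B→{D}, F→∅; now {D}.
Read 'x': D→∅; now ∅.
The set is empty and remains empty for the remaining 3 symbols.
The final set ∅ contains no accepting state.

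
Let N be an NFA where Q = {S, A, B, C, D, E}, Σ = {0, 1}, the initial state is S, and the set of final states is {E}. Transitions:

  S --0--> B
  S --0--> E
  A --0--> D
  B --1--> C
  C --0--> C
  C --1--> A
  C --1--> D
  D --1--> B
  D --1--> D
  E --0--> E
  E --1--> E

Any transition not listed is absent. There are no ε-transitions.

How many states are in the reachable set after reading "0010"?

1

Start in {S}.
Read '0': {S} → {B, E}.
Read '0': {B, E} → {E}.
Read '1': {E} → {E}.
Read '0': {E} → {E}.
That set has 1 state.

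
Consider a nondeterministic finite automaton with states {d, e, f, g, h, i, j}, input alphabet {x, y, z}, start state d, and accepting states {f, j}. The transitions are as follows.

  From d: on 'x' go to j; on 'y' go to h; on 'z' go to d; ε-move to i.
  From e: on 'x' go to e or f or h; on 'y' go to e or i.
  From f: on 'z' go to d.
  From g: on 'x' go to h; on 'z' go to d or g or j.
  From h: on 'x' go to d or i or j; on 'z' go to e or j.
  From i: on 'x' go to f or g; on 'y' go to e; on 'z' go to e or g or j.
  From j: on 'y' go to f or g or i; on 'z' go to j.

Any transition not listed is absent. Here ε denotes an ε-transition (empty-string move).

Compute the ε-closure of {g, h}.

{g, h}

Begin with {g, h}.
No ε-moves leave this set, so the closure equals the set itself.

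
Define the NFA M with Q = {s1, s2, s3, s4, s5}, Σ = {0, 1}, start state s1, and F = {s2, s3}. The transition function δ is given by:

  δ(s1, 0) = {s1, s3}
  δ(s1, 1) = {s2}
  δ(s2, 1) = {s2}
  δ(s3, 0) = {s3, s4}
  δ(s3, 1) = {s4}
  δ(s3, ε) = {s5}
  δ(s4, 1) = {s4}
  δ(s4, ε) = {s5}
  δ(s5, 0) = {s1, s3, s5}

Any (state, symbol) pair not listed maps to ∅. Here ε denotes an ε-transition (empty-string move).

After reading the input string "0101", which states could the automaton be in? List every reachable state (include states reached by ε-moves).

Start in {s1}.
Read '0': {s1} → {s1, s3, s5}.
Read '1': {s1, s3, s5} → {s2, s4, s5}.
Read '0': {s2, s4, s5} → {s1, s3, s5}.
Read '1': {s1, s3, s5} → {s2, s4, s5}.

{s2, s4, s5}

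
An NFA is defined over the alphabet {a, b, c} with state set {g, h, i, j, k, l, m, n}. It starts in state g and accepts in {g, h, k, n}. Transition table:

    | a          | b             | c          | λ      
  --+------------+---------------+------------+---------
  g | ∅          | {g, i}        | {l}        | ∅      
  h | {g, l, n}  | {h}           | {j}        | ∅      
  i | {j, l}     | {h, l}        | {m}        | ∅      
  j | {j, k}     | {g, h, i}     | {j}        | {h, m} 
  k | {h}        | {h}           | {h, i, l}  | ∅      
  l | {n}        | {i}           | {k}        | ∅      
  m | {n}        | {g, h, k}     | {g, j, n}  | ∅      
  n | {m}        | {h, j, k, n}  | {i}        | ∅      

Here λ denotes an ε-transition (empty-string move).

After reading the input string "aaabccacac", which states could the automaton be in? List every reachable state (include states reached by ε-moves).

∅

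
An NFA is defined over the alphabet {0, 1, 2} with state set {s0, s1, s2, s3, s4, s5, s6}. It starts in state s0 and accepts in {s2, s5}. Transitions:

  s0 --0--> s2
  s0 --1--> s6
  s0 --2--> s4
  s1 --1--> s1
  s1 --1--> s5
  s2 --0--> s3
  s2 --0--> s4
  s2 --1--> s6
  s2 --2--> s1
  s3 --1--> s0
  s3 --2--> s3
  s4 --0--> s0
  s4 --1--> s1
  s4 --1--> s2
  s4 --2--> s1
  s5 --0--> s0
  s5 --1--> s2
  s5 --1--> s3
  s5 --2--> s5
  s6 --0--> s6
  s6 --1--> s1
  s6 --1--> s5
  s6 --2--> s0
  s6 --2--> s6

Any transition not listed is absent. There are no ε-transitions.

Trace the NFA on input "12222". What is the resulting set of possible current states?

{s0, s1, s4, s6}

Start in {s0}.
Read '1': {s0} → {s6}.
Read '2': {s6} → {s0, s6}.
Read '2': {s0, s6} → {s0, s4, s6}.
Read '2': {s0, s4, s6} → {s0, s1, s4, s6}.
Read '2': {s0, s1, s4, s6} → {s0, s1, s4, s6}.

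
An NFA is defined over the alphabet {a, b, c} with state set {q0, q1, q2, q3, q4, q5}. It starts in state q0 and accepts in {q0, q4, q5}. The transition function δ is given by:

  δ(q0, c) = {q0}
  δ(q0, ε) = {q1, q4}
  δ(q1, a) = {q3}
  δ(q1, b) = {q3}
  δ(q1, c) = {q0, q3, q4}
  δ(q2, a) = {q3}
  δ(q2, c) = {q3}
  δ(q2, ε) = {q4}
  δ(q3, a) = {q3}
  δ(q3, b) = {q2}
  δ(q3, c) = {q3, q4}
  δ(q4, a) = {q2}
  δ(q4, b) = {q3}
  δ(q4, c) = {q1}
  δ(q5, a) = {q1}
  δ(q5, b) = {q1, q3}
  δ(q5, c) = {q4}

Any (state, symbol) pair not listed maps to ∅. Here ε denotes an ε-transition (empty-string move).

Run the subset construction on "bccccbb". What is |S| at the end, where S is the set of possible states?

3

Start: ε-closure({q0}) = {q0, q1, q4}.
Read 'b': q0→∅, q1→{q3}, q4→{q3}; now {q3}.
Read 'c': q3→{q3, q4}; now {q3, q4}.
Read 'c': q3→{q3, q4}, q4→{q1}; now {q1, q3, q4}.
Read 'c': q1→{q0, q3, q4}, q3→{q3, q4}, q4→{q1}; now {q0, q1, q3, q4}.
Read 'c': q0→{q0}, q1→{q0, q3, q4}, q3→{q3, q4}, q4→{q1}; now {q0, q1, q3, q4}.
Read 'b': q0→∅, q1→{q3}, q3→{q2}, q4→{q3}; union {q2, q3}; ε-closure = {q2, q3, q4}.
Read 'b': q2→∅, q3→{q2}, q4→{q3}; union {q2, q3}; ε-closure = {q2, q3, q4}.
That set has 3 states.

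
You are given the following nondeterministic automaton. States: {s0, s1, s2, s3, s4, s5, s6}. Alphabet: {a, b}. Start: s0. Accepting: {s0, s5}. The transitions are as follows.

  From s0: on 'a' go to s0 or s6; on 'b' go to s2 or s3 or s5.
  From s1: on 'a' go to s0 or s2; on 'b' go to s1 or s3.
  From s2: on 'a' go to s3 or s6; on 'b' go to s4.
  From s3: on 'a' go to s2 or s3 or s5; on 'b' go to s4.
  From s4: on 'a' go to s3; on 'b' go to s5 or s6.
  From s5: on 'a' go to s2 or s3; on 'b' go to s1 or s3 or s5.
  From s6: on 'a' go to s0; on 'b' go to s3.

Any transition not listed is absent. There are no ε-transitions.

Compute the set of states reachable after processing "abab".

Start in {s0}.
Read 'a': s0→{s0, s6}; now {s0, s6}.
Read 'b': s0→{s2, s3, s5}, s6→{s3}; now {s2, s3, s5}.
Read 'a': s2→{s3, s6}, s3→{s2, s3, s5}, s5→{s2, s3}; now {s2, s3, s5, s6}.
Read 'b': s2→{s4}, s3→{s4}, s5→{s1, s3, s5}, s6→{s3}; now {s1, s3, s4, s5}.

{s1, s3, s4, s5}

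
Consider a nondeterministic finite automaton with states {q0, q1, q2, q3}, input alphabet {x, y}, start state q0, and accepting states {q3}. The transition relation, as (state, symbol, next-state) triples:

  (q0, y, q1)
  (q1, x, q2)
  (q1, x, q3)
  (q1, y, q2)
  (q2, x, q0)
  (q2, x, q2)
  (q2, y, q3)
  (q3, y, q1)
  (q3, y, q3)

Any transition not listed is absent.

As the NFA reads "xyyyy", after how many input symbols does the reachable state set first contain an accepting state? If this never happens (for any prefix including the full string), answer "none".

none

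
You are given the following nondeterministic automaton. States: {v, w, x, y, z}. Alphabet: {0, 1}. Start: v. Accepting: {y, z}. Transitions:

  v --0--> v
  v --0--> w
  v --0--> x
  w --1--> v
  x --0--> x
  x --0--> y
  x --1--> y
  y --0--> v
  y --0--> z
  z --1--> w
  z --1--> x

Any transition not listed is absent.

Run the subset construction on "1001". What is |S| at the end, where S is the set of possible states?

Start in {v}.
Read '1': {v} → ∅.
The set is empty and remains empty for the remaining 3 symbols.
That set has 0 states.

0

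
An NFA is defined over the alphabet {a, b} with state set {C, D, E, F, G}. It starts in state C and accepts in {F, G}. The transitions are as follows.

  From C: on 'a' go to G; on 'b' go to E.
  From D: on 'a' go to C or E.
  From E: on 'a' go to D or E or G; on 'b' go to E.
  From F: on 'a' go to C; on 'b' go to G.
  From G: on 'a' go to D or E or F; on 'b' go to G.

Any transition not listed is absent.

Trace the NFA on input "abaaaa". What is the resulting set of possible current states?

{C, D, E, F, G}

Start in {C}.
Read 'a': C→{G}; now {G}.
Read 'b': G→{G}; now {G}.
Read 'a': G→{D, E, F}; now {D, E, F}.
Read 'a': D→{C, E}, E→{D, E, G}, F→{C}; now {C, D, E, G}.
Read 'a': C→{G}, D→{C, E}, E→{D, E, G}, G→{D, E, F}; now {C, D, E, F, G}.
Read 'a': C→{G}, D→{C, E}, E→{D, E, G}, F→{C}, G→{D, E, F}; now {C, D, E, F, G}.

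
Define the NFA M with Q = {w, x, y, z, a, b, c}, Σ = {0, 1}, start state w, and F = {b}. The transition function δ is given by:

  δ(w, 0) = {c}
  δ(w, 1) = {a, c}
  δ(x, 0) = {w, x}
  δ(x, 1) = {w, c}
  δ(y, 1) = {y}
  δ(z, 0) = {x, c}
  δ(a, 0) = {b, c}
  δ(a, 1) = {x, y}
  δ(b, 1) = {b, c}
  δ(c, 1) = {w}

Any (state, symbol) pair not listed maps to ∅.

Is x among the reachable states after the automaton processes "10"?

Start in {w}.
Read '1': {w} → {a, c}.
Read '0': {a, c} → {b, c}.
State x is not in {b, c}.

No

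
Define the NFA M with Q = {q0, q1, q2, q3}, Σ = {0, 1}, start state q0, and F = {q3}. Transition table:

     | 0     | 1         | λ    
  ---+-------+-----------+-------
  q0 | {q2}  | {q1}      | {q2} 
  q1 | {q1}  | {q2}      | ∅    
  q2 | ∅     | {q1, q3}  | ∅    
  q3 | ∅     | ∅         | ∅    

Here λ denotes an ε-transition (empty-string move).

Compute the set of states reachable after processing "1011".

Start: ε-closure({q0}) = {q0, q2}.
Read '1': q0→{q1}, q2→{q1, q3}; now {q1, q3}.
Read '0': q1→{q1}, q3→∅; now {q1}.
Read '1': q1→{q2}; now {q2}.
Read '1': q2→{q1, q3}; now {q1, q3}.

{q1, q3}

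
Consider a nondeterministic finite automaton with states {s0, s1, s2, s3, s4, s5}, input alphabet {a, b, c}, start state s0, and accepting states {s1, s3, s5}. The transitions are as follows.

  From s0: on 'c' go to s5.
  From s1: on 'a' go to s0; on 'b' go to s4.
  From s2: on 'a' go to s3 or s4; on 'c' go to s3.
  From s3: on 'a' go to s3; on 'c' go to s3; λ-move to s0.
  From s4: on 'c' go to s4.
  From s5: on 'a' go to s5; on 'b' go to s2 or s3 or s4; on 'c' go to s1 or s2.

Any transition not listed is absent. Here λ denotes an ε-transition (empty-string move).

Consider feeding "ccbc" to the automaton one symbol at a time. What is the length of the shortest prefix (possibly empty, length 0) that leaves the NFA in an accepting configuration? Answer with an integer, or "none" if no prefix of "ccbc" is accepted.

1

Start in {s0}.
Read 'c': s0→{s5}; now {s5}.
None of the earlier sets intersect F, but {s5} does.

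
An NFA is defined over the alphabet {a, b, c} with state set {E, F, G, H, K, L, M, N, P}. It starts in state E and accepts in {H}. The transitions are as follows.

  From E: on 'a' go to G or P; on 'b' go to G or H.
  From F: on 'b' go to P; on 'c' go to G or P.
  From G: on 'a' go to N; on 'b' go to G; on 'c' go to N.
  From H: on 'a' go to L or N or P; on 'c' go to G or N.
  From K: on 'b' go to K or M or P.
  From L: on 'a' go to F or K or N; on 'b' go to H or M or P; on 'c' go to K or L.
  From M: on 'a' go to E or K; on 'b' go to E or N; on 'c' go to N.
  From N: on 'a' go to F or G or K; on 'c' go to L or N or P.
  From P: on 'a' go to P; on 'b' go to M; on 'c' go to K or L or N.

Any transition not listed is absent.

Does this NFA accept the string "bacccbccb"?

Yes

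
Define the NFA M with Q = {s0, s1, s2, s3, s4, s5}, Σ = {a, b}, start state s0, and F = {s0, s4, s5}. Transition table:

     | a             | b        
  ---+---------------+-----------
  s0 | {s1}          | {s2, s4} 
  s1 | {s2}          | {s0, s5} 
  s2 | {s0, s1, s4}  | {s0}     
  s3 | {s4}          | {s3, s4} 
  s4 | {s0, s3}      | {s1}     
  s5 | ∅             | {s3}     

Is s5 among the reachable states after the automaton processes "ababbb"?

Start in {s0}.
Read 'a': {s0} → {s1}.
Read 'b': {s1} → {s0, s5}.
Read 'a': {s0, s5} → {s1}.
Read 'b': {s1} → {s0, s5}.
Read 'b': {s0, s5} → {s2, s3, s4}.
Read 'b': {s2, s3, s4} → {s0, s1, s3, s4}.
State s5 is not in {s0, s1, s3, s4}.

No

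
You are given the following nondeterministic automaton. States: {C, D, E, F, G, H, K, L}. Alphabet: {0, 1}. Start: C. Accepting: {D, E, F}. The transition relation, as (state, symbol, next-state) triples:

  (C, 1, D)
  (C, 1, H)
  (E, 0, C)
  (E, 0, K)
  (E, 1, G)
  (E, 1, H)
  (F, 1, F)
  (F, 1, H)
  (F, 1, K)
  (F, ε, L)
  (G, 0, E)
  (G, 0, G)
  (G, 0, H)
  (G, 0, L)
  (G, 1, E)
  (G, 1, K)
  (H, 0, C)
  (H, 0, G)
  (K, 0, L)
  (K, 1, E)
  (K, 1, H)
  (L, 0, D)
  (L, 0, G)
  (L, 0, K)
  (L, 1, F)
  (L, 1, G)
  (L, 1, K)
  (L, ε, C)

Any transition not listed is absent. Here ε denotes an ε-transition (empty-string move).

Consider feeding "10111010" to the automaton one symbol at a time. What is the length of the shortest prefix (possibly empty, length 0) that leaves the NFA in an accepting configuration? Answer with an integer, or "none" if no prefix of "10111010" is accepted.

Start in {C}.
Read '1': C→{D, H}; now {D, H}.
None of the earlier sets intersect F, but {D, H} does.

1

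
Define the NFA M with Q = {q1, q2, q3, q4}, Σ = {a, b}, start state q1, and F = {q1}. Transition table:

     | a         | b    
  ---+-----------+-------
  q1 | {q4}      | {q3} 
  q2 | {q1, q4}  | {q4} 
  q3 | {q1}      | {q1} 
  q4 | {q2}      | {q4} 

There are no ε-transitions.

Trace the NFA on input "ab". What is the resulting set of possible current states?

{q4}

Start in {q1}.
Read 'a': q1→{q4}; now {q4}.
Read 'b': q4→{q4}; now {q4}.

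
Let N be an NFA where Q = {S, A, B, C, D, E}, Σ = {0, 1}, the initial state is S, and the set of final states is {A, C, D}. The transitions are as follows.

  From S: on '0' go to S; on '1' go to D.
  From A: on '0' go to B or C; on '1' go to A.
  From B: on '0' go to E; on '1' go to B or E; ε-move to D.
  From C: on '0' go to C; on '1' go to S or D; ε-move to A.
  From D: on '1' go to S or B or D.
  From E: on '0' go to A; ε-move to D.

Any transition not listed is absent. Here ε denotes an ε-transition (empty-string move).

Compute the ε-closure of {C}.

Begin with {C}.
ε-move C → A; add A.

{A, C}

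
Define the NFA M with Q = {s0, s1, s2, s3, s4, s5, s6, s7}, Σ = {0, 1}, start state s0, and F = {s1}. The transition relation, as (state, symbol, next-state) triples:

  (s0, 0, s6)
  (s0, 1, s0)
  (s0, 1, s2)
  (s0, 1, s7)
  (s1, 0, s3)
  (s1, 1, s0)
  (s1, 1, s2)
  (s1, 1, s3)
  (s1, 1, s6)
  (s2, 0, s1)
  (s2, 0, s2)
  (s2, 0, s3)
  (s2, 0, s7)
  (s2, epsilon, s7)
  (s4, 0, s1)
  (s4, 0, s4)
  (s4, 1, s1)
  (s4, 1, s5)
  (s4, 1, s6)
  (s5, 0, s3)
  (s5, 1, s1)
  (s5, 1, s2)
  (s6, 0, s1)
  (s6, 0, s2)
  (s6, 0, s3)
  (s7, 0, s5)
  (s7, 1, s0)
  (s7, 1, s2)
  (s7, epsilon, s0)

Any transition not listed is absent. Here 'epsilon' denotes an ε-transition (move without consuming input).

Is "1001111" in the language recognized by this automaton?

Start in {s0}.
Read '1': s0→{s0, s2, s7}; now {s0, s2, s7}.
Read '0': s0→{s6}, s2→{s1, s2, s3, s7}, s7→{s5}; union {s1, s2, s3, s5, s6, s7}; ε-closure = {s0, s1, s2, s3, s5, s6, s7}.
Read '0': s0→{s6}, s1→{s3}, s2→{s1, s2, s3, s7}, s3→∅, s5→{s3}, s6→{s1, s2, s3}, s7→{s5}; union {s1, s2, s3, s5, s6, s7}; ε-closure = {s0, s1, s2, s3, s5, s6, s7}.
Read '1': s0→{s0, s2, s7}, s1→{s0, s2, s3, s6}, s2→∅, s3→∅, s5→{s1, s2}, s6→∅, s7→{s0, s2}; now {s0, s1, s2, s3, s6, s7}.
Read '1': s0→{s0, s2, s7}, s1→{s0, s2, s3, s6}, s2→∅, s3→∅, s6→∅, s7→{s0, s2}; now {s0, s2, s3, s6, s7}.
Read '1': s0→{s0, s2, s7}, s2→∅, s3→∅, s6→∅, s7→{s0, s2}; now {s0, s2, s7}.
Read '1': s0→{s0, s2, s7}, s2→∅, s7→{s0, s2}; now {s0, s2, s7}.
The final set {s0, s2, s7} contains no accepting state.

No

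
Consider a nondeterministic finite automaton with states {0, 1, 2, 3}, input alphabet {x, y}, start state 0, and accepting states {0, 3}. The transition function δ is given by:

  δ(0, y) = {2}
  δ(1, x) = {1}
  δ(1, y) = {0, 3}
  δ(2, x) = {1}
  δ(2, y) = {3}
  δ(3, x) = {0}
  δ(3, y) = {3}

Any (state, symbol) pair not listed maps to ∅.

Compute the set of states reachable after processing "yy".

Start in {0}.
Read 'y': {0} → {2}.
Read 'y': {2} → {3}.

{3}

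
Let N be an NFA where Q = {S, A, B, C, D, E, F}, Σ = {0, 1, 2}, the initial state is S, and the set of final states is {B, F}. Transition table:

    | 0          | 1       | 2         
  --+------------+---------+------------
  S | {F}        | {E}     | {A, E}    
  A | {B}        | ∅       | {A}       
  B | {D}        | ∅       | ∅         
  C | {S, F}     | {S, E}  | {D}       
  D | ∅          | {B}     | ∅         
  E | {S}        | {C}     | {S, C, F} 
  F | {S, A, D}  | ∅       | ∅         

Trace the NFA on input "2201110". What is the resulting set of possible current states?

{S, F}

Start in {S}.
Read '2': S→{A, E}; now {A, E}.
Read '2': A→{A}, E→{S, C, F}; now {S, A, C, F}.
Read '0': S→{F}, A→{B}, C→{S, F}, F→{S, A, D}; now {S, A, B, D, F}.
Read '1': S→{E}, A→∅, B→∅, D→{B}, F→∅; now {B, E}.
Read '1': B→∅, E→{C}; now {C}.
Read '1': C→{S, E}; now {S, E}.
Read '0': S→{F}, E→{S}; now {S, F}.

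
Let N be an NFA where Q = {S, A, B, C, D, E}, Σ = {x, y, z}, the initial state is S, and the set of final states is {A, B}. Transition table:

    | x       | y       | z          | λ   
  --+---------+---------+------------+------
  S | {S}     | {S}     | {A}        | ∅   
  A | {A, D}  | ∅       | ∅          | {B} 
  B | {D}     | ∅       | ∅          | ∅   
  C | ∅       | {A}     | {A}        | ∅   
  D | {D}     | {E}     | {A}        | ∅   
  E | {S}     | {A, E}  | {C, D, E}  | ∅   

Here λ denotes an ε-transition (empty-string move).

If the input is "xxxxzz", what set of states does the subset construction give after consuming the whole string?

∅

Start in {S}.
Read 'x': S→{S}; now {S}.
Read 'x': S→{S}; now {S}.
Read 'x': S→{S}; now {S}.
Read 'x': S→{S}; now {S}.
Read 'z': S→{A}; union {A}; ε-closure = {A, B}.
Read 'z': A→∅, B→∅; now ∅.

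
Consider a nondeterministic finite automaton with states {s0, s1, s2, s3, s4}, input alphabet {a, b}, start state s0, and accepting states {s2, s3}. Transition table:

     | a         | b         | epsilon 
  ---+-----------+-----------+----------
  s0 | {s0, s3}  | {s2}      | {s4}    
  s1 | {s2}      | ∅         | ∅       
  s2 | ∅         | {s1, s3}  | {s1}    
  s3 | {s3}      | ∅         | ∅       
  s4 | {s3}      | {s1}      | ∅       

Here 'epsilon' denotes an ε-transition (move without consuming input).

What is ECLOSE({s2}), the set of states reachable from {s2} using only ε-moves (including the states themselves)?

Begin with {s2}.
ε-move s2 → s1; add s1.

{s1, s2}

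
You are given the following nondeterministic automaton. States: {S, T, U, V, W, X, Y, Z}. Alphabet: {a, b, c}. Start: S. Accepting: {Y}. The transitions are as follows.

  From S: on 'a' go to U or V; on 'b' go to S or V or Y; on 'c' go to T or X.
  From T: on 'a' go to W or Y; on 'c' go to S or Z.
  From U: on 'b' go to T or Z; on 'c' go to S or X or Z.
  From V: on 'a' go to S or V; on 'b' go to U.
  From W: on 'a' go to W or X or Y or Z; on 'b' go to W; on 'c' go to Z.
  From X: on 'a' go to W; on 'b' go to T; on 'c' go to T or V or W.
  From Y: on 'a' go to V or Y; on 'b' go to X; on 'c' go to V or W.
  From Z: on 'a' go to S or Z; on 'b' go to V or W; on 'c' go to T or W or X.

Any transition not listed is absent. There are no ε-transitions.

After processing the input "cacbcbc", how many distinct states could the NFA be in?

Start in {S}.
Read 'c': {S} → {T, X}.
Read 'a': {T, X} → {W, Y}.
Read 'c': {W, Y} → {V, W, Z}.
Read 'b': {V, W, Z} → {U, V, W}.
Read 'c': {U, V, W} → {S, X, Z}.
Read 'b': {S, X, Z} → {S, T, V, W, Y}.
Read 'c': {S, T, V, W, Y} → {S, T, V, W, X, Z}.
That set has 6 states.

6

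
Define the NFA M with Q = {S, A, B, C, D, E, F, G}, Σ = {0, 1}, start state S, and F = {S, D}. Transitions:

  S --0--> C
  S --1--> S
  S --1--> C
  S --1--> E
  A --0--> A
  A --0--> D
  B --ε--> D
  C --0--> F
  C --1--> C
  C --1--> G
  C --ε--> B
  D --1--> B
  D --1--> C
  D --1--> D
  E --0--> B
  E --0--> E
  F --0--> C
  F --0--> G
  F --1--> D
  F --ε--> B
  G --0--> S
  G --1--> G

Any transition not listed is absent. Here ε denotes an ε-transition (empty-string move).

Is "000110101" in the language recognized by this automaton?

Yes

Start in {S}.
Read '0': S→{C}; union {C}; ε-closure = {B, C, D}.
Read '0': B→∅, C→{F}, D→∅; union {F}; ε-closure = {B, D, F}.
Read '0': B→∅, D→∅, F→{C, G}; union {C, G}; ε-closure = {B, C, D, G}.
Read '1': B→∅, C→{C, G}, D→{B, C, D}, G→{G}; now {B, C, D, G}.
Read '1': B→∅, C→{C, G}, D→{B, C, D}, G→{G}; now {B, C, D, G}.
Read '0': B→∅, C→{F}, D→∅, G→{S}; union {S, F}; ε-closure = {S, B, D, F}.
Read '1': S→{S, C, E}, B→∅, D→{B, C, D}, F→{D}; now {S, B, C, D, E}.
Read '0': S→{C}, B→∅, C→{F}, D→∅, E→{B, E}; union {B, C, E, F}; ε-closure = {B, C, D, E, F}.
Read '1': B→∅, C→{C, G}, D→{B, C, D}, E→∅, F→{D}; now {B, C, D, G}.
The final set {B, C, D, G} contains the accepting state D.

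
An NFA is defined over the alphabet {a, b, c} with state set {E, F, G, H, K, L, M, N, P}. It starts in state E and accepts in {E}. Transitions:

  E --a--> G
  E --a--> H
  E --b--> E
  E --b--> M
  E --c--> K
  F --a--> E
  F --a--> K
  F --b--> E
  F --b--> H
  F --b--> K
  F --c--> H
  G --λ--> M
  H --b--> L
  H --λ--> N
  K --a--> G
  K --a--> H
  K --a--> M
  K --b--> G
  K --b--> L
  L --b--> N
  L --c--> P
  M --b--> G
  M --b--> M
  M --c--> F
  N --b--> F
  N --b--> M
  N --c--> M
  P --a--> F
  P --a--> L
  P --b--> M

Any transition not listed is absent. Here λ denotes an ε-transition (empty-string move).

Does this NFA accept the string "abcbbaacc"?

Start in {E}.
Read 'a': E→{G, H}; union {G, H}; ε-closure = {G, H, M, N}.
Read 'b': G→∅, H→{L}, M→{G, M}, N→{F, M}; now {F, G, L, M}.
Read 'c': F→{H}, G→∅, L→{P}, M→{F}; union {F, H, P}; ε-closure = {F, H, N, P}.
Read 'b': F→{E, H, K}, H→{L}, N→{F, M}, P→{M}; union {E, F, H, K, L, M}; ε-closure = {E, F, H, K, L, M, N}.
Read 'b': E→{E, M}, F→{E, H, K}, H→{L}, K→{G, L}, L→{N}, M→{G, M}, N→{F, M}; now {E, F, G, H, K, L, M, N}.
Read 'a': E→{G, H}, F→{E, K}, G→∅, H→∅, K→{G, H, M}, L→∅, M→∅, N→∅; union {E, G, H, K, M}; ε-closure = {E, G, H, K, M, N}.
Read 'a': E→{G, H}, G→∅, H→∅, K→{G, H, M}, M→∅, N→∅; union {G, H, M}; ε-closure = {G, H, M, N}.
Read 'c': G→∅, H→∅, M→{F}, N→{M}; now {F, M}.
Read 'c': F→{H}, M→{F}; union {F, H}; ε-closure = {F, H, N}.
The final set {F, H, N} contains no accepting state.

No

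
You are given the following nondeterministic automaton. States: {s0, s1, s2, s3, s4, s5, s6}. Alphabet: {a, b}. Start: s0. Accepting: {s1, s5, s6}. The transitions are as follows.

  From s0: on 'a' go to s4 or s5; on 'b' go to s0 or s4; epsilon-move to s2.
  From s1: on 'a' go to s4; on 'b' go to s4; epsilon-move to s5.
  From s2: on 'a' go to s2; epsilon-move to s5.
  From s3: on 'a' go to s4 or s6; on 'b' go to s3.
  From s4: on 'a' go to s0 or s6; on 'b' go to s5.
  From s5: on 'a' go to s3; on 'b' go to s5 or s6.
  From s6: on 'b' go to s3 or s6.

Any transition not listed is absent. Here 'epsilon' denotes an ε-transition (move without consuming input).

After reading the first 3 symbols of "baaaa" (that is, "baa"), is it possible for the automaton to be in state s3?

Start: ε-closure({s0}) = {s0, s2, s5}.
Read 'b': {s0, s2, s5} → {s0, s2, s4, s5, s6}.
Read 'a': {s0, s2, s4, s5, s6} → {s0, s2, s3, s4, s5, s6}.
Read 'a': {s0, s2, s3, s4, s5, s6} → {s0, s2, s3, s4, s5, s6}.
State s3 is in {s0, s2, s3, s4, s5, s6}.

Yes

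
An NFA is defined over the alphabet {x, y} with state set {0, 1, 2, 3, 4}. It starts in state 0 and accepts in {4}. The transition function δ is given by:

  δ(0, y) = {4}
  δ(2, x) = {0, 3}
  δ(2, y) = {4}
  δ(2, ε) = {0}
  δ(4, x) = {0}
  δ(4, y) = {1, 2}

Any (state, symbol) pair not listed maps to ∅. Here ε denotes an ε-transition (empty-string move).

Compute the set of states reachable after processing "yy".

{0, 1, 2}

Start in {0}.
Read 'y': {0} → {4}.
Read 'y': {4} → {0, 1, 2}.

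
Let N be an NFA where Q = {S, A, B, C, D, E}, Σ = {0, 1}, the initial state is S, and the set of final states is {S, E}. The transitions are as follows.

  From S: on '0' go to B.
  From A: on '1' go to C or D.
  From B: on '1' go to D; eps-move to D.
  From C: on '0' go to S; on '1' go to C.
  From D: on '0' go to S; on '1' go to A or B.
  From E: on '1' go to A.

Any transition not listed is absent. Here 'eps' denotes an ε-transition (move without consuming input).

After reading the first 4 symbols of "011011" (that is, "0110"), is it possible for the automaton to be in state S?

Yes

Start in {S}.
Read '0': S→{B}; union {B}; ε-closure = {B, D}.
Read '1': B→{D}, D→{A, B}; now {A, B, D}.
Read '1': A→{C, D}, B→{D}, D→{A, B}; now {A, B, C, D}.
Read '0': A→∅, B→∅, C→{S}, D→{S}; now {S}.
State S is in {S}.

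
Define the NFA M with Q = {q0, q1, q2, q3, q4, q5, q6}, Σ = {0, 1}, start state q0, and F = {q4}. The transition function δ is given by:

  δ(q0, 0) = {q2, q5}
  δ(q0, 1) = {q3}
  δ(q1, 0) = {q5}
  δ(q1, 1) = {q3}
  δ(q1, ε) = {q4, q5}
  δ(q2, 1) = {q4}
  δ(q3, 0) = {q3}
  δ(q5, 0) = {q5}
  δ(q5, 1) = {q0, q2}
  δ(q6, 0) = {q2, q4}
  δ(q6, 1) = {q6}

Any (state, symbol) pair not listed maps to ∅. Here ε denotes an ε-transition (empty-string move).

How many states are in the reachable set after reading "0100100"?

Start in {q0}.
Read '0': q0→{q2, q5}; now {q2, q5}.
Read '1': q2→{q4}, q5→{q0, q2}; now {q0, q2, q4}.
Read '0': q0→{q2, q5}, q2→∅, q4→∅; now {q2, q5}.
Read '0': q2→∅, q5→{q5}; now {q5}.
Read '1': q5→{q0, q2}; now {q0, q2}.
Read '0': q0→{q2, q5}, q2→∅; now {q2, q5}.
Read '0': q2→∅, q5→{q5}; now {q5}.
That set has 1 state.

1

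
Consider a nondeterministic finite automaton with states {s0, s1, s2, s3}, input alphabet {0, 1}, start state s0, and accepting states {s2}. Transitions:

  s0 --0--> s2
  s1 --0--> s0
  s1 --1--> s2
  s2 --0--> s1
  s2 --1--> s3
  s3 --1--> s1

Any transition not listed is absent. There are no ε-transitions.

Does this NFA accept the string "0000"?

Yes

Start in {s0}.
Read '0': {s0} → {s2}.
Read '0': {s2} → {s1}.
Read '0': {s1} → {s0}.
Read '0': {s0} → {s2}.
The final set {s2} contains the accepting state s2.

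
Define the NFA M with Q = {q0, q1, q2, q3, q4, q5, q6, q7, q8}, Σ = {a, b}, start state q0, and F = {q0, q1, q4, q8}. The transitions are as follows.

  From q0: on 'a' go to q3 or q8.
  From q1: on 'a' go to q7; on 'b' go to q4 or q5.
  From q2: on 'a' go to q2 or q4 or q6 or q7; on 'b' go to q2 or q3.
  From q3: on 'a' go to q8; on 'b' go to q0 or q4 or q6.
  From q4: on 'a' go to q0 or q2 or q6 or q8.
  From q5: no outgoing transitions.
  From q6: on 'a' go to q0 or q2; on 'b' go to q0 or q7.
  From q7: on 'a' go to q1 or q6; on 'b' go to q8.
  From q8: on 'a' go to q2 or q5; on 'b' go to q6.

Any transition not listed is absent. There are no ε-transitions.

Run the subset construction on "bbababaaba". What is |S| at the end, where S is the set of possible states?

0

Start in {q0}.
Read 'b': q0→∅; now ∅.
The set is empty and remains empty for the remaining 9 symbols.
That set has 0 states.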